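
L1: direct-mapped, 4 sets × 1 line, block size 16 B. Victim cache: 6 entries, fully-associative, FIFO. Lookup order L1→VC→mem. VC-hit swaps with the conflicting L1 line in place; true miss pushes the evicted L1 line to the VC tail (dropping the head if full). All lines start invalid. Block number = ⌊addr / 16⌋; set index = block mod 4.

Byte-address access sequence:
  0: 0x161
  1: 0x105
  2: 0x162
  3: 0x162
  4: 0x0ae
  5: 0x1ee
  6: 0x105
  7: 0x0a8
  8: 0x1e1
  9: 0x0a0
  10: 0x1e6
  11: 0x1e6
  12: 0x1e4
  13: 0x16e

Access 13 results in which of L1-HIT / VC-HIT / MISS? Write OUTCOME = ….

OUTCOME = VC-HIT

0: 0x161 (blk 22, set 2) → MISS  vc=[]
1: 0x105 (blk 16, set 0) → MISS  vc=[]
2: 0x162 (blk 22, set 2) → L1-HIT  vc=[]
3: 0x162 (blk 22, set 2) → L1-HIT  vc=[]
4: 0xae (blk 10, set 2) → MISS  vc=[22]
5: 0x1ee (blk 30, set 2) → MISS  vc=[22, 10]
6: 0x105 (blk 16, set 0) → L1-HIT  vc=[22, 10]
7: 0xa8 (blk 10, set 2) → VC-HIT  vc=[22, 30]
8: 0x1e1 (blk 30, set 2) → VC-HIT  vc=[22, 10]
9: 0xa0 (blk 10, set 2) → VC-HIT  vc=[22, 30]
10: 0x1e6 (blk 30, set 2) → VC-HIT  vc=[22, 10]
11: 0x1e6 (blk 30, set 2) → L1-HIT  vc=[22, 10]
12: 0x1e4 (blk 30, set 2) → L1-HIT  vc=[22, 10]
13: 0x16e (blk 22, set 2) → VC-HIT  vc=[30, 10]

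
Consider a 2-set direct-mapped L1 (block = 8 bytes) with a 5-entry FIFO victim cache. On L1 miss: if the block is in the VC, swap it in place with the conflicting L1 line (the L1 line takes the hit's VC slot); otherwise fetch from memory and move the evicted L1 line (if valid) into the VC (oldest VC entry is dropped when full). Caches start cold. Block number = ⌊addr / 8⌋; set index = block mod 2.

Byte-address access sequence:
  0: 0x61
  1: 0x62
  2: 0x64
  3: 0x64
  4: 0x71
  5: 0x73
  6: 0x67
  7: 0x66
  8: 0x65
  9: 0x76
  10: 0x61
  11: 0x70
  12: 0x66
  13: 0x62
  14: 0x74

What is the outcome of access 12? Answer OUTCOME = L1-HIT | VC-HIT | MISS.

#0 0x61→b12/s0 MISS; vc=[]
#1 0x62→b12/s0 L1-HIT; vc=[]
#2 0x64→b12/s0 L1-HIT; vc=[]
#3 0x64→b12/s0 L1-HIT; vc=[]
#4 0x71→b14/s0 MISS; vc=[12]
#5 0x73→b14/s0 L1-HIT; vc=[12]
#6 0x67→b12/s0 VC-HIT; vc=[14]
#7 0x66→b12/s0 L1-HIT; vc=[14]
#8 0x65→b12/s0 L1-HIT; vc=[14]
#9 0x76→b14/s0 VC-HIT; vc=[12]
#10 0x61→b12/s0 VC-HIT; vc=[14]
#11 0x70→b14/s0 VC-HIT; vc=[12]
#12 0x66→b12/s0 VC-HIT; vc=[14]
#13 0x62→b12/s0 L1-HIT; vc=[14]
#14 0x74→b14/s0 VC-HIT; vc=[12]

OUTCOME = VC-HIT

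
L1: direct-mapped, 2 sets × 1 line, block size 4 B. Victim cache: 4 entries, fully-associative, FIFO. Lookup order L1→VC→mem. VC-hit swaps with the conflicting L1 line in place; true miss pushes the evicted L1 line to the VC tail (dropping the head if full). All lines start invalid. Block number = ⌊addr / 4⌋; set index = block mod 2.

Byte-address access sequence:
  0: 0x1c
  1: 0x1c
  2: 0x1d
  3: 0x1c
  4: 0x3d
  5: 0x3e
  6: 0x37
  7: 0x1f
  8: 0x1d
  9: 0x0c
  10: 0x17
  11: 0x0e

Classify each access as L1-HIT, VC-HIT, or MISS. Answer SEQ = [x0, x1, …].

SEQ = [MISS, L1-HIT, L1-HIT, L1-HIT, MISS, L1-HIT, MISS, VC-HIT, L1-HIT, MISS, MISS, VC-HIT]

  [0] addr=0x1c blk=7 s=1: MISS | VC []
  [1] addr=0x1c blk=7 s=1: L1-HIT | VC []
  [2] addr=0x1d blk=7 s=1: L1-HIT | VC []
  [3] addr=0x1c blk=7 s=1: L1-HIT | VC []
  [4] addr=0x3d blk=15 s=1: MISS | VC [7]
  [5] addr=0x3e blk=15 s=1: L1-HIT | VC [7]
  [6] addr=0x37 blk=13 s=1: MISS | VC [7, 15]
  [7] addr=0x1f blk=7 s=1: VC-HIT | VC [13, 15]
  [8] addr=0x1d blk=7 s=1: L1-HIT | VC [13, 15]
  [9] addr=0xc blk=3 s=1: MISS | VC [13, 15, 7]
  [10] addr=0x17 blk=5 s=1: MISS | VC [13, 15, 7, 3]
  [11] addr=0xe blk=3 s=1: VC-HIT | VC [13, 15, 7, 5]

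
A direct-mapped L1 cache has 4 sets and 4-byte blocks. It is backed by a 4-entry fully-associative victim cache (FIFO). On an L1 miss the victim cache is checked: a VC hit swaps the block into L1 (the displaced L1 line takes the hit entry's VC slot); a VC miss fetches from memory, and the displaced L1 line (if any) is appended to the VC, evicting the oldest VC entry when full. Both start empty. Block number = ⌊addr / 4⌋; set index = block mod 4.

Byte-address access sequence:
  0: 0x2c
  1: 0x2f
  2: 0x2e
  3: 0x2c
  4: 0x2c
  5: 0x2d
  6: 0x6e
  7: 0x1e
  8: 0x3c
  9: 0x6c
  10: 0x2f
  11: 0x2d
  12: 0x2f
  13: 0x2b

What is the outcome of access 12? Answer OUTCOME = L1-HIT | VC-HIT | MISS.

OUTCOME = L1-HIT

0: 0x2c (blk 11, set 3) → MISS  vc=[]
1: 0x2f (blk 11, set 3) → L1-HIT  vc=[]
2: 0x2e (blk 11, set 3) → L1-HIT  vc=[]
3: 0x2c (blk 11, set 3) → L1-HIT  vc=[]
4: 0x2c (blk 11, set 3) → L1-HIT  vc=[]
5: 0x2d (blk 11, set 3) → L1-HIT  vc=[]
6: 0x6e (blk 27, set 3) → MISS  vc=[11]
7: 0x1e (blk 7, set 3) → MISS  vc=[11, 27]
8: 0x3c (blk 15, set 3) → MISS  vc=[11, 27, 7]
9: 0x6c (blk 27, set 3) → VC-HIT  vc=[11, 15, 7]
10: 0x2f (blk 11, set 3) → VC-HIT  vc=[27, 15, 7]
11: 0x2d (blk 11, set 3) → L1-HIT  vc=[27, 15, 7]
12: 0x2f (blk 11, set 3) → L1-HIT  vc=[27, 15, 7]
13: 0x2b (blk 10, set 2) → MISS  vc=[27, 15, 7]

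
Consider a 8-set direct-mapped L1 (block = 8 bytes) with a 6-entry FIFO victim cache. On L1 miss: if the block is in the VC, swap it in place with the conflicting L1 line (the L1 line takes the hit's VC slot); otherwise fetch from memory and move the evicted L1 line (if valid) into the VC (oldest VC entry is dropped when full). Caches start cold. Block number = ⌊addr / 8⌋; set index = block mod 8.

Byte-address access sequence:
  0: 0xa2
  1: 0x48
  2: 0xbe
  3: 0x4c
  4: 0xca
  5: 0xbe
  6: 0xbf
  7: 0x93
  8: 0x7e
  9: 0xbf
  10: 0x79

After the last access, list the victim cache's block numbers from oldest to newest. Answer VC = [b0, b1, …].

VC = [9, 23]

0: 0xa2 (blk 20, set 4) → MISS  vc=[]
1: 0x48 (blk 9, set 1) → MISS  vc=[]
2: 0xbe (blk 23, set 7) → MISS  vc=[]
3: 0x4c (blk 9, set 1) → L1-HIT  vc=[]
4: 0xca (blk 25, set 1) → MISS  vc=[9]
5: 0xbe (blk 23, set 7) → L1-HIT  vc=[9]
6: 0xbf (blk 23, set 7) → L1-HIT  vc=[9]
7: 0x93 (blk 18, set 2) → MISS  vc=[9]
8: 0x7e (blk 15, set 7) → MISS  vc=[9, 23]
9: 0xbf (blk 23, set 7) → VC-HIT  vc=[9, 15]
10: 0x79 (blk 15, set 7) → VC-HIT  vc=[9, 23]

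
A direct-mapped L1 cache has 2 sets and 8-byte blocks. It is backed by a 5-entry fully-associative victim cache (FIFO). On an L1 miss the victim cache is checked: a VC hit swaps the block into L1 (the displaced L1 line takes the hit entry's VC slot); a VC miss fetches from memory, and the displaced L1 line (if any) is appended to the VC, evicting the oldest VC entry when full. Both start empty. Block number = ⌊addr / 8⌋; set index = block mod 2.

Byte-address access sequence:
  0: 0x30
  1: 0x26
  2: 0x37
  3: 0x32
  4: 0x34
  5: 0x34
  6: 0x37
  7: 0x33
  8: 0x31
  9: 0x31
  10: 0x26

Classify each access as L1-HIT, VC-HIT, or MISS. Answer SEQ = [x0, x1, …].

SEQ = [MISS, MISS, VC-HIT, L1-HIT, L1-HIT, L1-HIT, L1-HIT, L1-HIT, L1-HIT, L1-HIT, VC-HIT]

#0 0x30→b6/s0 MISS; vc=[]
#1 0x26→b4/s0 MISS; vc=[6]
#2 0x37→b6/s0 VC-HIT; vc=[4]
#3 0x32→b6/s0 L1-HIT; vc=[4]
#4 0x34→b6/s0 L1-HIT; vc=[4]
#5 0x34→b6/s0 L1-HIT; vc=[4]
#6 0x37→b6/s0 L1-HIT; vc=[4]
#7 0x33→b6/s0 L1-HIT; vc=[4]
#8 0x31→b6/s0 L1-HIT; vc=[4]
#9 0x31→b6/s0 L1-HIT; vc=[4]
#10 0x26→b4/s0 VC-HIT; vc=[6]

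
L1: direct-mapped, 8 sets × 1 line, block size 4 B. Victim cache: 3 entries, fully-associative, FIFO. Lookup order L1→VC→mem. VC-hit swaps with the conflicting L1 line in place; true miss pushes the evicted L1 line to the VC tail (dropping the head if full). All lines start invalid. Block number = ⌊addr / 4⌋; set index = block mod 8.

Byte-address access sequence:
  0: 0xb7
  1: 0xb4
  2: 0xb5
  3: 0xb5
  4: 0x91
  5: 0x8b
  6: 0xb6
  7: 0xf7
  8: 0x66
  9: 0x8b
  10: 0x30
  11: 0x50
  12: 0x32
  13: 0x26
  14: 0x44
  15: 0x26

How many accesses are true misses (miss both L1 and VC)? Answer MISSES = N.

MISSES = 9

0: 0xb7 (blk 45, set 5) → MISS  vc=[]
1: 0xb4 (blk 45, set 5) → L1-HIT  vc=[]
2: 0xb5 (blk 45, set 5) → L1-HIT  vc=[]
3: 0xb5 (blk 45, set 5) → L1-HIT  vc=[]
4: 0x91 (blk 36, set 4) → MISS  vc=[]
5: 0x8b (blk 34, set 2) → MISS  vc=[]
6: 0xb6 (blk 45, set 5) → L1-HIT  vc=[]
7: 0xf7 (blk 61, set 5) → MISS  vc=[45]
8: 0x66 (blk 25, set 1) → MISS  vc=[45]
9: 0x8b (blk 34, set 2) → L1-HIT  vc=[45]
10: 0x30 (blk 12, set 4) → MISS  vc=[45, 36]
11: 0x50 (blk 20, set 4) → MISS  vc=[45, 36, 12]
12: 0x32 (blk 12, set 4) → VC-HIT  vc=[45, 36, 20]
13: 0x26 (blk 9, set 1) → MISS  vc=[36, 20, 25]
14: 0x44 (blk 17, set 1) → MISS  vc=[20, 25, 9]
15: 0x26 (blk 9, set 1) → VC-HIT  vc=[20, 25, 17]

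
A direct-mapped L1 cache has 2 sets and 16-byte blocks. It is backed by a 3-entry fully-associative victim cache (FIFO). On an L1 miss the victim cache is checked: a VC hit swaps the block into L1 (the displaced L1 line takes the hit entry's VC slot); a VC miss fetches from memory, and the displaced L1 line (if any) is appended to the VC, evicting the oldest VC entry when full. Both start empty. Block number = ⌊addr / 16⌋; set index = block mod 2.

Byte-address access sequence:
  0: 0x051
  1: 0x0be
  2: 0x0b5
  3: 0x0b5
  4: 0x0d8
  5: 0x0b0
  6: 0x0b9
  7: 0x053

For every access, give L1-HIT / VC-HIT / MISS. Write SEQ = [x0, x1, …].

#0 0x51→b5/s1 MISS; vc=[]
#1 0xbe→b11/s1 MISS; vc=[5]
#2 0xb5→b11/s1 L1-HIT; vc=[5]
#3 0xb5→b11/s1 L1-HIT; vc=[5]
#4 0xd8→b13/s1 MISS; vc=[5,11]
#5 0xb0→b11/s1 VC-HIT; vc=[5,13]
#6 0xb9→b11/s1 L1-HIT; vc=[5,13]
#7 0x53→b5/s1 VC-HIT; vc=[11,13]

SEQ = [MISS, MISS, L1-HIT, L1-HIT, MISS, VC-HIT, L1-HIT, VC-HIT]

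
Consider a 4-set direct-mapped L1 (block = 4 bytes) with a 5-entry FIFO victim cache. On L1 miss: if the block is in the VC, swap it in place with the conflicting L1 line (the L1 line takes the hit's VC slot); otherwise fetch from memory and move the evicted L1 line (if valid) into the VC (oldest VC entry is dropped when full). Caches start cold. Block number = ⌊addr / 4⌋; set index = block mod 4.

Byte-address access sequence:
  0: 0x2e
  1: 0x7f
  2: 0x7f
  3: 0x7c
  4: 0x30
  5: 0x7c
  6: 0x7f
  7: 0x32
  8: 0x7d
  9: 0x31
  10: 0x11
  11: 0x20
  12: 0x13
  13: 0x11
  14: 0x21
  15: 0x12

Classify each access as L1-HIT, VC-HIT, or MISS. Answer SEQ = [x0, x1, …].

SEQ = [MISS, MISS, L1-HIT, L1-HIT, MISS, L1-HIT, L1-HIT, L1-HIT, L1-HIT, L1-HIT, MISS, MISS, VC-HIT, L1-HIT, VC-HIT, VC-HIT]

#0 0x2e→b11/s3 MISS; vc=[]
#1 0x7f→b31/s3 MISS; vc=[11]
#2 0x7f→b31/s3 L1-HIT; vc=[11]
#3 0x7c→b31/s3 L1-HIT; vc=[11]
#4 0x30→b12/s0 MISS; vc=[11]
#5 0x7c→b31/s3 L1-HIT; vc=[11]
#6 0x7f→b31/s3 L1-HIT; vc=[11]
#7 0x32→b12/s0 L1-HIT; vc=[11]
#8 0x7d→b31/s3 L1-HIT; vc=[11]
#9 0x31→b12/s0 L1-HIT; vc=[11]
#10 0x11→b4/s0 MISS; vc=[11,12]
#11 0x20→b8/s0 MISS; vc=[11,12,4]
#12 0x13→b4/s0 VC-HIT; vc=[11,12,8]
#13 0x11→b4/s0 L1-HIT; vc=[11,12,8]
#14 0x21→b8/s0 VC-HIT; vc=[11,12,4]
#15 0x12→b4/s0 VC-HIT; vc=[11,12,8]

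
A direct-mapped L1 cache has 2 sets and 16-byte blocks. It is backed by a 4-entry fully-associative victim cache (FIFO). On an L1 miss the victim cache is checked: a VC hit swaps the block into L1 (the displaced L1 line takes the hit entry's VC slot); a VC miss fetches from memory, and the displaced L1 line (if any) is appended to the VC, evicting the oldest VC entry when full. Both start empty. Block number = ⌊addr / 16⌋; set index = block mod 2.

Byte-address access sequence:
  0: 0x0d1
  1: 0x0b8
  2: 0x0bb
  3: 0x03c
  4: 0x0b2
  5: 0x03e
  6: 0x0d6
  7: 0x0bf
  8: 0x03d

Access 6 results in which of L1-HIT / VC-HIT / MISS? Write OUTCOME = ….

OUTCOME = VC-HIT

#0 0xd1→b13/s1 MISS; vc=[]
#1 0xb8→b11/s1 MISS; vc=[13]
#2 0xbb→b11/s1 L1-HIT; vc=[13]
#3 0x3c→b3/s1 MISS; vc=[13,11]
#4 0xb2→b11/s1 VC-HIT; vc=[13,3]
#5 0x3e→b3/s1 VC-HIT; vc=[13,11]
#6 0xd6→b13/s1 VC-HIT; vc=[3,11]
#7 0xbf→b11/s1 VC-HIT; vc=[3,13]
#8 0x3d→b3/s1 VC-HIT; vc=[11,13]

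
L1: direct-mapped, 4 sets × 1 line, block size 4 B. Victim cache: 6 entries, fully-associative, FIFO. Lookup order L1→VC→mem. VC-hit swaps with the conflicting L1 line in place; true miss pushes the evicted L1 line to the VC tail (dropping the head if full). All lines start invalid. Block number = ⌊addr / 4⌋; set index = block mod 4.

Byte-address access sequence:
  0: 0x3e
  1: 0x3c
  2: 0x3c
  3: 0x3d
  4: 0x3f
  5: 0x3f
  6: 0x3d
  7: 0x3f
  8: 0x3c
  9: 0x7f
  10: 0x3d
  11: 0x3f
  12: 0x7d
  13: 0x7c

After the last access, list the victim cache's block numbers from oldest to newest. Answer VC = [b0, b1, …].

VC = [15]

0: 0x3e (blk 15, set 3) → MISS  vc=[]
1: 0x3c (blk 15, set 3) → L1-HIT  vc=[]
2: 0x3c (blk 15, set 3) → L1-HIT  vc=[]
3: 0x3d (blk 15, set 3) → L1-HIT  vc=[]
4: 0x3f (blk 15, set 3) → L1-HIT  vc=[]
5: 0x3f (blk 15, set 3) → L1-HIT  vc=[]
6: 0x3d (blk 15, set 3) → L1-HIT  vc=[]
7: 0x3f (blk 15, set 3) → L1-HIT  vc=[]
8: 0x3c (blk 15, set 3) → L1-HIT  vc=[]
9: 0x7f (blk 31, set 3) → MISS  vc=[15]
10: 0x3d (blk 15, set 3) → VC-HIT  vc=[31]
11: 0x3f (blk 15, set 3) → L1-HIT  vc=[31]
12: 0x7d (blk 31, set 3) → VC-HIT  vc=[15]
13: 0x7c (blk 31, set 3) → L1-HIT  vc=[15]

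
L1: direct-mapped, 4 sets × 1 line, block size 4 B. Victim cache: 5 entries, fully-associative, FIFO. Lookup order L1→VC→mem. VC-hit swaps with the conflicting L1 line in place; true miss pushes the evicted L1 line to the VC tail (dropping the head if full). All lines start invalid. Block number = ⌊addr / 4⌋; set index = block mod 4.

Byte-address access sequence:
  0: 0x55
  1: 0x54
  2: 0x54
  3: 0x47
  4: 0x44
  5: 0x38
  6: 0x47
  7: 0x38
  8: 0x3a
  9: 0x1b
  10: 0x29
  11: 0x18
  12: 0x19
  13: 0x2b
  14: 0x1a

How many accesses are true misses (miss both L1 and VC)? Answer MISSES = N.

#0 0x55→b21/s1 MISS; vc=[]
#1 0x54→b21/s1 L1-HIT; vc=[]
#2 0x54→b21/s1 L1-HIT; vc=[]
#3 0x47→b17/s1 MISS; vc=[21]
#4 0x44→b17/s1 L1-HIT; vc=[21]
#5 0x38→b14/s2 MISS; vc=[21]
#6 0x47→b17/s1 L1-HIT; vc=[21]
#7 0x38→b14/s2 L1-HIT; vc=[21]
#8 0x3a→b14/s2 L1-HIT; vc=[21]
#9 0x1b→b6/s2 MISS; vc=[21,14]
#10 0x29→b10/s2 MISS; vc=[21,14,6]
#11 0x18→b6/s2 VC-HIT; vc=[21,14,10]
#12 0x19→b6/s2 L1-HIT; vc=[21,14,10]
#13 0x2b→b10/s2 VC-HIT; vc=[21,14,6]
#14 0x1a→b6/s2 VC-HIT; vc=[21,14,10]

MISSES = 5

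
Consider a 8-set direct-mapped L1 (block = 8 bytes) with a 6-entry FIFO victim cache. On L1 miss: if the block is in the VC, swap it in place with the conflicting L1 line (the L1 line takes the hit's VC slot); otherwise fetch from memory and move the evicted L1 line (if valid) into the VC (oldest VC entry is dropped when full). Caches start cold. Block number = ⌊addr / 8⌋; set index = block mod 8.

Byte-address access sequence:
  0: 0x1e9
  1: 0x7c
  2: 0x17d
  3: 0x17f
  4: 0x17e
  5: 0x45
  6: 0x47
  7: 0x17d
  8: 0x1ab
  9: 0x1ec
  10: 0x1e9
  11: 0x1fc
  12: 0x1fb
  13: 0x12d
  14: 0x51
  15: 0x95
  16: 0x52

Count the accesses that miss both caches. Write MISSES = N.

  [0] addr=0x1e9 blk=61 s=5: MISS | VC []
  [1] addr=0x7c blk=15 s=7: MISS | VC []
  [2] addr=0x17d blk=47 s=7: MISS | VC [15]
  [3] addr=0x17f blk=47 s=7: L1-HIT | VC [15]
  [4] addr=0x17e blk=47 s=7: L1-HIT | VC [15]
  [5] addr=0x45 blk=8 s=0: MISS | VC [15]
  [6] addr=0x47 blk=8 s=0: L1-HIT | VC [15]
  [7] addr=0x17d blk=47 s=7: L1-HIT | VC [15]
  [8] addr=0x1ab blk=53 s=5: MISS | VC [15, 61]
  [9] addr=0x1ec blk=61 s=5: VC-HIT | VC [15, 53]
  [10] addr=0x1e9 blk=61 s=5: L1-HIT | VC [15, 53]
  [11] addr=0x1fc blk=63 s=7: MISS | VC [15, 53, 47]
  [12] addr=0x1fb blk=63 s=7: L1-HIT | VC [15, 53, 47]
  [13] addr=0x12d blk=37 s=5: MISS | VC [15, 53, 47, 61]
  [14] addr=0x51 blk=10 s=2: MISS | VC [15, 53, 47, 61]
  [15] addr=0x95 blk=18 s=2: MISS | VC [15, 53, 47, 61, 10]
  [16] addr=0x52 blk=10 s=2: VC-HIT | VC [15, 53, 47, 61, 18]

MISSES = 9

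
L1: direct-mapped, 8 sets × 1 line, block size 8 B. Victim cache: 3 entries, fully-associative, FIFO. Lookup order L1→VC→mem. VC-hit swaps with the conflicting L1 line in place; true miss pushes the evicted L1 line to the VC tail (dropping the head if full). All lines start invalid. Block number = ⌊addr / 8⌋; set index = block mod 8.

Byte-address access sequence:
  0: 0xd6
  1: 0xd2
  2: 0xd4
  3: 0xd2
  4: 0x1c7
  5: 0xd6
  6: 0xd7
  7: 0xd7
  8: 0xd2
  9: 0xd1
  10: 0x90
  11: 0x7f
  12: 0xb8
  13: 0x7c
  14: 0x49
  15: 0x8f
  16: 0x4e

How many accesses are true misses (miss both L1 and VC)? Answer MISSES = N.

MISSES = 7

#0 0xd6→b26/s2 MISS; vc=[]
#1 0xd2→b26/s2 L1-HIT; vc=[]
#2 0xd4→b26/s2 L1-HIT; vc=[]
#3 0xd2→b26/s2 L1-HIT; vc=[]
#4 0x1c7→b56/s0 MISS; vc=[]
#5 0xd6→b26/s2 L1-HIT; vc=[]
#6 0xd7→b26/s2 L1-HIT; vc=[]
#7 0xd7→b26/s2 L1-HIT; vc=[]
#8 0xd2→b26/s2 L1-HIT; vc=[]
#9 0xd1→b26/s2 L1-HIT; vc=[]
#10 0x90→b18/s2 MISS; vc=[26]
#11 0x7f→b15/s7 MISS; vc=[26]
#12 0xb8→b23/s7 MISS; vc=[26,15]
#13 0x7c→b15/s7 VC-HIT; vc=[26,23]
#14 0x49→b9/s1 MISS; vc=[26,23]
#15 0x8f→b17/s1 MISS; vc=[26,23,9]
#16 0x4e→b9/s1 VC-HIT; vc=[26,23,17]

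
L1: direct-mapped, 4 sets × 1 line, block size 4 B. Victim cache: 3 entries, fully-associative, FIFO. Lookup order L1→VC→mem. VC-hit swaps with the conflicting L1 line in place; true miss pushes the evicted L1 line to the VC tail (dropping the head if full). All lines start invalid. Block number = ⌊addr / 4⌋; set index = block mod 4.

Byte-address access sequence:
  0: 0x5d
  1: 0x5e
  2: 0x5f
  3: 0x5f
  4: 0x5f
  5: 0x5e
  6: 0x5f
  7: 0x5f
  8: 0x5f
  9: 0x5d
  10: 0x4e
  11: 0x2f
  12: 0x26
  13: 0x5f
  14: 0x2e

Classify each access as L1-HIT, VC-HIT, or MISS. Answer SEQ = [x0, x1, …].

  [0] addr=0x5d blk=23 s=3: MISS | VC []
  [1] addr=0x5e blk=23 s=3: L1-HIT | VC []
  [2] addr=0x5f blk=23 s=3: L1-HIT | VC []
  [3] addr=0x5f blk=23 s=3: L1-HIT | VC []
  [4] addr=0x5f blk=23 s=3: L1-HIT | VC []
  [5] addr=0x5e blk=23 s=3: L1-HIT | VC []
  [6] addr=0x5f blk=23 s=3: L1-HIT | VC []
  [7] addr=0x5f blk=23 s=3: L1-HIT | VC []
  [8] addr=0x5f blk=23 s=3: L1-HIT | VC []
  [9] addr=0x5d blk=23 s=3: L1-HIT | VC []
  [10] addr=0x4e blk=19 s=3: MISS | VC [23]
  [11] addr=0x2f blk=11 s=3: MISS | VC [23, 19]
  [12] addr=0x26 blk=9 s=1: MISS | VC [23, 19]
  [13] addr=0x5f blk=23 s=3: VC-HIT | VC [11, 19]
  [14] addr=0x2e blk=11 s=3: VC-HIT | VC [23, 19]

SEQ = [MISS, L1-HIT, L1-HIT, L1-HIT, L1-HIT, L1-HIT, L1-HIT, L1-HIT, L1-HIT, L1-HIT, MISS, MISS, MISS, VC-HIT, VC-HIT]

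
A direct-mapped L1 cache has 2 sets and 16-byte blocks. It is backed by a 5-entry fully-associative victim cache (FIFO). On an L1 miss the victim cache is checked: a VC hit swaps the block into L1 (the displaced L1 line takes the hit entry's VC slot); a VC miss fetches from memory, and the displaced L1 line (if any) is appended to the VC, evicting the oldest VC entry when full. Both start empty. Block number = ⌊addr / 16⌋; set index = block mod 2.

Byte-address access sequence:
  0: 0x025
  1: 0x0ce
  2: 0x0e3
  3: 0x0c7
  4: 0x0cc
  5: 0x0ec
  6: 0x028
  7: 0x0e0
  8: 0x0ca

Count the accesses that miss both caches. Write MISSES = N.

MISSES = 3

  [0] addr=0x25 blk=2 s=0: MISS | VC []
  [1] addr=0xce blk=12 s=0: MISS | VC [2]
  [2] addr=0xe3 blk=14 s=0: MISS | VC [2, 12]
  [3] addr=0xc7 blk=12 s=0: VC-HIT | VC [2, 14]
  [4] addr=0xcc blk=12 s=0: L1-HIT | VC [2, 14]
  [5] addr=0xec blk=14 s=0: VC-HIT | VC [2, 12]
  [6] addr=0x28 blk=2 s=0: VC-HIT | VC [14, 12]
  [7] addr=0xe0 blk=14 s=0: VC-HIT | VC [2, 12]
  [8] addr=0xca blk=12 s=0: VC-HIT | VC [2, 14]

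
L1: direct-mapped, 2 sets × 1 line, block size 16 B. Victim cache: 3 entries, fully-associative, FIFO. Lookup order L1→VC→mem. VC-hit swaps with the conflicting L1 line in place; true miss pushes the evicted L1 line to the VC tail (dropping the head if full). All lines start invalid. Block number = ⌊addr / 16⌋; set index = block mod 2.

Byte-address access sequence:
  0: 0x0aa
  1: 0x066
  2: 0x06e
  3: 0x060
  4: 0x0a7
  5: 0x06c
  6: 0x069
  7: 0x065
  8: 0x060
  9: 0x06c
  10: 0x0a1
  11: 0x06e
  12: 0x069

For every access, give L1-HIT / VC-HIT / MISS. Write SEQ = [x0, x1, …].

SEQ = [MISS, MISS, L1-HIT, L1-HIT, VC-HIT, VC-HIT, L1-HIT, L1-HIT, L1-HIT, L1-HIT, VC-HIT, VC-HIT, L1-HIT]

  [0] addr=0xaa blk=10 s=0: MISS | VC []
  [1] addr=0x66 blk=6 s=0: MISS | VC [10]
  [2] addr=0x6e blk=6 s=0: L1-HIT | VC [10]
  [3] addr=0x60 blk=6 s=0: L1-HIT | VC [10]
  [4] addr=0xa7 blk=10 s=0: VC-HIT | VC [6]
  [5] addr=0x6c blk=6 s=0: VC-HIT | VC [10]
  [6] addr=0x69 blk=6 s=0: L1-HIT | VC [10]
  [7] addr=0x65 blk=6 s=0: L1-HIT | VC [10]
  [8] addr=0x60 blk=6 s=0: L1-HIT | VC [10]
  [9] addr=0x6c blk=6 s=0: L1-HIT | VC [10]
  [10] addr=0xa1 blk=10 s=0: VC-HIT | VC [6]
  [11] addr=0x6e blk=6 s=0: VC-HIT | VC [10]
  [12] addr=0x69 blk=6 s=0: L1-HIT | VC [10]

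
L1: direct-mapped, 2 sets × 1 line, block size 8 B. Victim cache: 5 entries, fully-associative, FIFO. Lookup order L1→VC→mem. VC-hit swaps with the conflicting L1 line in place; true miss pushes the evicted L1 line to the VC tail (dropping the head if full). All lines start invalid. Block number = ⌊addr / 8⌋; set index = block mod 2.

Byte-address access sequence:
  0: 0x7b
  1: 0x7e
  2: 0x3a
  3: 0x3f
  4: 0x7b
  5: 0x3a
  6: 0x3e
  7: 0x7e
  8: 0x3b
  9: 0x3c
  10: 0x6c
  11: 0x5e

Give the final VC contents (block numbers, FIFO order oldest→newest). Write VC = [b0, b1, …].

VC = [15, 7, 13]

0: 0x7b (blk 15, set 1) → MISS  vc=[]
1: 0x7e (blk 15, set 1) → L1-HIT  vc=[]
2: 0x3a (blk 7, set 1) → MISS  vc=[15]
3: 0x3f (blk 7, set 1) → L1-HIT  vc=[15]
4: 0x7b (blk 15, set 1) → VC-HIT  vc=[7]
5: 0x3a (blk 7, set 1) → VC-HIT  vc=[15]
6: 0x3e (blk 7, set 1) → L1-HIT  vc=[15]
7: 0x7e (blk 15, set 1) → VC-HIT  vc=[7]
8: 0x3b (blk 7, set 1) → VC-HIT  vc=[15]
9: 0x3c (blk 7, set 1) → L1-HIT  vc=[15]
10: 0x6c (blk 13, set 1) → MISS  vc=[15, 7]
11: 0x5e (blk 11, set 1) → MISS  vc=[15, 7, 13]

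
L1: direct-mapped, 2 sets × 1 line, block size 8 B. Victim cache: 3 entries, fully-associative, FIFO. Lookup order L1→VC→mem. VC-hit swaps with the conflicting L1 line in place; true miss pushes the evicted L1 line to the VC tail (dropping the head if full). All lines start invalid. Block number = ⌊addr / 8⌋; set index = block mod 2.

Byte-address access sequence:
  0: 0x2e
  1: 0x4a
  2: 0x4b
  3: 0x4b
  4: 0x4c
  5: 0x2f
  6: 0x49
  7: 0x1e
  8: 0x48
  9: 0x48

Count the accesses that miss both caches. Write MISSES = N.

#0 0x2e→b5/s1 MISS; vc=[]
#1 0x4a→b9/s1 MISS; vc=[5]
#2 0x4b→b9/s1 L1-HIT; vc=[5]
#3 0x4b→b9/s1 L1-HIT; vc=[5]
#4 0x4c→b9/s1 L1-HIT; vc=[5]
#5 0x2f→b5/s1 VC-HIT; vc=[9]
#6 0x49→b9/s1 VC-HIT; vc=[5]
#7 0x1e→b3/s1 MISS; vc=[5,9]
#8 0x48→b9/s1 VC-HIT; vc=[5,3]
#9 0x48→b9/s1 L1-HIT; vc=[5,3]

MISSES = 3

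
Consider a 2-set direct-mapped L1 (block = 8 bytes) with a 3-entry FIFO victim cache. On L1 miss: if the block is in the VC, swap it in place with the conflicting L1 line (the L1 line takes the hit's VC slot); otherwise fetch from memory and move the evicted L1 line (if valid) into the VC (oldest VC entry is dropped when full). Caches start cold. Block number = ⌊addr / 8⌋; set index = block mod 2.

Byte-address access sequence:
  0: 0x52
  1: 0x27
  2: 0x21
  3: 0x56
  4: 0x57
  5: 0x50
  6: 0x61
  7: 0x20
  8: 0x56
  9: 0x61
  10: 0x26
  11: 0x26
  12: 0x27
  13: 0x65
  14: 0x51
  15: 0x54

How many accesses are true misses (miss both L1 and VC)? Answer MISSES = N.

  [0] addr=0x52 blk=10 s=0: MISS | VC []
  [1] addr=0x27 blk=4 s=0: MISS | VC [10]
  [2] addr=0x21 blk=4 s=0: L1-HIT | VC [10]
  [3] addr=0x56 blk=10 s=0: VC-HIT | VC [4]
  [4] addr=0x57 blk=10 s=0: L1-HIT | VC [4]
  [5] addr=0x50 blk=10 s=0: L1-HIT | VC [4]
  [6] addr=0x61 blk=12 s=0: MISS | VC [4, 10]
  [7] addr=0x20 blk=4 s=0: VC-HIT | VC [12, 10]
  [8] addr=0x56 blk=10 s=0: VC-HIT | VC [12, 4]
  [9] addr=0x61 blk=12 s=0: VC-HIT | VC [10, 4]
  [10] addr=0x26 blk=4 s=0: VC-HIT | VC [10, 12]
  [11] addr=0x26 blk=4 s=0: L1-HIT | VC [10, 12]
  [12] addr=0x27 blk=4 s=0: L1-HIT | VC [10, 12]
  [13] addr=0x65 blk=12 s=0: VC-HIT | VC [10, 4]
  [14] addr=0x51 blk=10 s=0: VC-HIT | VC [12, 4]
  [15] addr=0x54 blk=10 s=0: L1-HIT | VC [12, 4]

MISSES = 3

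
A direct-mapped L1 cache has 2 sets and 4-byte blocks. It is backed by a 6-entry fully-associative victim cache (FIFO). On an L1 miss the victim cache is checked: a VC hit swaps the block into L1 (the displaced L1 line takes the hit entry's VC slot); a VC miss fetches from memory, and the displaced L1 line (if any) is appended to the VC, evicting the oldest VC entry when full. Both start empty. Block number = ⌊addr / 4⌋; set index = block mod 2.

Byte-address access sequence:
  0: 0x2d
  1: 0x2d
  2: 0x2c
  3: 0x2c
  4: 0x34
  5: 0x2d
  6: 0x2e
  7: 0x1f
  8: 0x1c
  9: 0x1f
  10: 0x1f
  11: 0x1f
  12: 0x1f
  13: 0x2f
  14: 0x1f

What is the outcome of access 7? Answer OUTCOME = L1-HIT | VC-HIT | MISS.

0: 0x2d (blk 11, set 1) → MISS  vc=[]
1: 0x2d (blk 11, set 1) → L1-HIT  vc=[]
2: 0x2c (blk 11, set 1) → L1-HIT  vc=[]
3: 0x2c (blk 11, set 1) → L1-HIT  vc=[]
4: 0x34 (blk 13, set 1) → MISS  vc=[11]
5: 0x2d (blk 11, set 1) → VC-HIT  vc=[13]
6: 0x2e (blk 11, set 1) → L1-HIT  vc=[13]
7: 0x1f (blk 7, set 1) → MISS  vc=[13, 11]
8: 0x1c (blk 7, set 1) → L1-HIT  vc=[13, 11]
9: 0x1f (blk 7, set 1) → L1-HIT  vc=[13, 11]
10: 0x1f (blk 7, set 1) → L1-HIT  vc=[13, 11]
11: 0x1f (blk 7, set 1) → L1-HIT  vc=[13, 11]
12: 0x1f (blk 7, set 1) → L1-HIT  vc=[13, 11]
13: 0x2f (blk 11, set 1) → VC-HIT  vc=[13, 7]
14: 0x1f (blk 7, set 1) → VC-HIT  vc=[13, 11]

OUTCOME = MISS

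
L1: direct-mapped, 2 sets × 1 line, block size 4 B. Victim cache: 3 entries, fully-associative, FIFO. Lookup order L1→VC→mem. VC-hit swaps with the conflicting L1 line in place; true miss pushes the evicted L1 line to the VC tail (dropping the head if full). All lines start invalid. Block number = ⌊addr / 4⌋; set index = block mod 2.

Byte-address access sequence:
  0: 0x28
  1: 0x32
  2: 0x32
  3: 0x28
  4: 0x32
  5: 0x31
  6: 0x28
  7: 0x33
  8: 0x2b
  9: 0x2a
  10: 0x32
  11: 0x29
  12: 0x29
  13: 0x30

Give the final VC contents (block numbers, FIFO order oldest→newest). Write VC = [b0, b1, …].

  [0] addr=0x28 blk=10 s=0: MISS | VC []
  [1] addr=0x32 blk=12 s=0: MISS | VC [10]
  [2] addr=0x32 blk=12 s=0: L1-HIT | VC [10]
  [3] addr=0x28 blk=10 s=0: VC-HIT | VC [12]
  [4] addr=0x32 blk=12 s=0: VC-HIT | VC [10]
  [5] addr=0x31 blk=12 s=0: L1-HIT | VC [10]
  [6] addr=0x28 blk=10 s=0: VC-HIT | VC [12]
  [7] addr=0x33 blk=12 s=0: VC-HIT | VC [10]
  [8] addr=0x2b blk=10 s=0: VC-HIT | VC [12]
  [9] addr=0x2a blk=10 s=0: L1-HIT | VC [12]
  [10] addr=0x32 blk=12 s=0: VC-HIT | VC [10]
  [11] addr=0x29 blk=10 s=0: VC-HIT | VC [12]
  [12] addr=0x29 blk=10 s=0: L1-HIT | VC [12]
  [13] addr=0x30 blk=12 s=0: VC-HIT | VC [10]

VC = [10]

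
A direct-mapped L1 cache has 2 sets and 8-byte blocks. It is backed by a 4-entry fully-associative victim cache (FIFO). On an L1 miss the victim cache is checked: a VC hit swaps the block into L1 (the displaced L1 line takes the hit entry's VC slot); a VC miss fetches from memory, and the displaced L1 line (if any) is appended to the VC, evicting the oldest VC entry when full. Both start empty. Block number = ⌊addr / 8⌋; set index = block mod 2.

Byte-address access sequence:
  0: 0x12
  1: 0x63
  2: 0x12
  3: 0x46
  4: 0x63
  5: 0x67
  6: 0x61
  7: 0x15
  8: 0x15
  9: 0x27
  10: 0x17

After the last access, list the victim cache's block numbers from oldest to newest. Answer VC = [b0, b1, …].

VC = [8, 12, 4]

  [0] addr=0x12 blk=2 s=0: MISS | VC []
  [1] addr=0x63 blk=12 s=0: MISS | VC [2]
  [2] addr=0x12 blk=2 s=0: VC-HIT | VC [12]
  [3] addr=0x46 blk=8 s=0: MISS | VC [12, 2]
  [4] addr=0x63 blk=12 s=0: VC-HIT | VC [8, 2]
  [5] addr=0x67 blk=12 s=0: L1-HIT | VC [8, 2]
  [6] addr=0x61 blk=12 s=0: L1-HIT | VC [8, 2]
  [7] addr=0x15 blk=2 s=0: VC-HIT | VC [8, 12]
  [8] addr=0x15 blk=2 s=0: L1-HIT | VC [8, 12]
  [9] addr=0x27 blk=4 s=0: MISS | VC [8, 12, 2]
  [10] addr=0x17 blk=2 s=0: VC-HIT | VC [8, 12, 4]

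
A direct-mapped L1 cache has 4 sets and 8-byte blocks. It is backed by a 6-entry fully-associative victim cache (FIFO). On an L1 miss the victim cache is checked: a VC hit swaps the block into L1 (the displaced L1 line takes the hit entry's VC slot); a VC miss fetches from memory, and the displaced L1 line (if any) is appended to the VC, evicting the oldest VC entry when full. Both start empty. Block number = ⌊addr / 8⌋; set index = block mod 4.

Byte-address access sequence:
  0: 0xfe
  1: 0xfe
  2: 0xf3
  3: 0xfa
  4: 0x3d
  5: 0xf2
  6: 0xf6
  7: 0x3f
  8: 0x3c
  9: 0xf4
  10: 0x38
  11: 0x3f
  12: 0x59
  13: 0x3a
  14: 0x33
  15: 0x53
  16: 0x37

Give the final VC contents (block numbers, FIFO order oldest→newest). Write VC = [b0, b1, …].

VC = [31, 11, 30, 10]

  [0] addr=0xfe blk=31 s=3: MISS | VC []
  [1] addr=0xfe blk=31 s=3: L1-HIT | VC []
  [2] addr=0xf3 blk=30 s=2: MISS | VC []
  [3] addr=0xfa blk=31 s=3: L1-HIT | VC []
  [4] addr=0x3d blk=7 s=3: MISS | VC [31]
  [5] addr=0xf2 blk=30 s=2: L1-HIT | VC [31]
  [6] addr=0xf6 blk=30 s=2: L1-HIT | VC [31]
  [7] addr=0x3f blk=7 s=3: L1-HIT | VC [31]
  [8] addr=0x3c blk=7 s=3: L1-HIT | VC [31]
  [9] addr=0xf4 blk=30 s=2: L1-HIT | VC [31]
  [10] addr=0x38 blk=7 s=3: L1-HIT | VC [31]
  [11] addr=0x3f blk=7 s=3: L1-HIT | VC [31]
  [12] addr=0x59 blk=11 s=3: MISS | VC [31, 7]
  [13] addr=0x3a blk=7 s=3: VC-HIT | VC [31, 11]
  [14] addr=0x33 blk=6 s=2: MISS | VC [31, 11, 30]
  [15] addr=0x53 blk=10 s=2: MISS | VC [31, 11, 30, 6]
  [16] addr=0x37 blk=6 s=2: VC-HIT | VC [31, 11, 30, 10]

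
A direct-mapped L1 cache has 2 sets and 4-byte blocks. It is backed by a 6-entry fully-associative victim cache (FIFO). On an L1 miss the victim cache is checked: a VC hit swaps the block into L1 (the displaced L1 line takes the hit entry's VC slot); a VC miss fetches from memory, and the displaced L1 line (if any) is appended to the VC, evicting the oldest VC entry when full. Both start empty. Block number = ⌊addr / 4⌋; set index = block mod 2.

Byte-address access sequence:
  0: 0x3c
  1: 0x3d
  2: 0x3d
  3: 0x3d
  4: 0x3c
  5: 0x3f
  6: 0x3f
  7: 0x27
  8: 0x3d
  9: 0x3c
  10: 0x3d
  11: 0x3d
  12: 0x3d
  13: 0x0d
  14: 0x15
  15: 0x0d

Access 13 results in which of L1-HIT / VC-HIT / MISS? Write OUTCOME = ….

OUTCOME = MISS

  [0] addr=0x3c blk=15 s=1: MISS | VC []
  [1] addr=0x3d blk=15 s=1: L1-HIT | VC []
  [2] addr=0x3d blk=15 s=1: L1-HIT | VC []
  [3] addr=0x3d blk=15 s=1: L1-HIT | VC []
  [4] addr=0x3c blk=15 s=1: L1-HIT | VC []
  [5] addr=0x3f blk=15 s=1: L1-HIT | VC []
  [6] addr=0x3f blk=15 s=1: L1-HIT | VC []
  [7] addr=0x27 blk=9 s=1: MISS | VC [15]
  [8] addr=0x3d blk=15 s=1: VC-HIT | VC [9]
  [9] addr=0x3c blk=15 s=1: L1-HIT | VC [9]
  [10] addr=0x3d blk=15 s=1: L1-HIT | VC [9]
  [11] addr=0x3d blk=15 s=1: L1-HIT | VC [9]
  [12] addr=0x3d blk=15 s=1: L1-HIT | VC [9]
  [13] addr=0xd blk=3 s=1: MISS | VC [9, 15]
  [14] addr=0x15 blk=5 s=1: MISS | VC [9, 15, 3]
  [15] addr=0xd blk=3 s=1: VC-HIT | VC [9, 15, 5]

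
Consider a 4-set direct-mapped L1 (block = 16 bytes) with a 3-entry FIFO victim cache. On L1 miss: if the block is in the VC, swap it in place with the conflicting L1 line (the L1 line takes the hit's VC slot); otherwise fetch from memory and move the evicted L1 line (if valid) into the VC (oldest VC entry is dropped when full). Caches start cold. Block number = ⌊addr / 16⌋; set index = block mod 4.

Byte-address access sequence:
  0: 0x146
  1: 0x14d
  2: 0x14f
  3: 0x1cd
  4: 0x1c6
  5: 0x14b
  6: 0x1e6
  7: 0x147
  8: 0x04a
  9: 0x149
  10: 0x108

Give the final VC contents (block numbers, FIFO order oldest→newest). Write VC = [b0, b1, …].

#0 0x146→b20/s0 MISS; vc=[]
#1 0x14d→b20/s0 L1-HIT; vc=[]
#2 0x14f→b20/s0 L1-HIT; vc=[]
#3 0x1cd→b28/s0 MISS; vc=[20]
#4 0x1c6→b28/s0 L1-HIT; vc=[20]
#5 0x14b→b20/s0 VC-HIT; vc=[28]
#6 0x1e6→b30/s2 MISS; vc=[28]
#7 0x147→b20/s0 L1-HIT; vc=[28]
#8 0x4a→b4/s0 MISS; vc=[28,20]
#9 0x149→b20/s0 VC-HIT; vc=[28,4]
#10 0x108→b16/s0 MISS; vc=[28,4,20]

VC = [28, 4, 20]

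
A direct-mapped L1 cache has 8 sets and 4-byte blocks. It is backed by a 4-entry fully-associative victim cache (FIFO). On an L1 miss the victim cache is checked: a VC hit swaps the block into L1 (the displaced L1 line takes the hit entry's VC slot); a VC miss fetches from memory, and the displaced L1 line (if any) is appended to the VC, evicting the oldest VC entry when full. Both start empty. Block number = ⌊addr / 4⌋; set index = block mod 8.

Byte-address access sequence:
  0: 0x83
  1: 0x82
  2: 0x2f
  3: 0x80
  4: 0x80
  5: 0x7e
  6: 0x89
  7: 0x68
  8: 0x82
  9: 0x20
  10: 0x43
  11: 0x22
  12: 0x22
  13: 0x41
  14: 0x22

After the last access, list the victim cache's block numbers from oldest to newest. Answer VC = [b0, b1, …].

0: 0x83 (blk 32, set 0) → MISS  vc=[]
1: 0x82 (blk 32, set 0) → L1-HIT  vc=[]
2: 0x2f (blk 11, set 3) → MISS  vc=[]
3: 0x80 (blk 32, set 0) → L1-HIT  vc=[]
4: 0x80 (blk 32, set 0) → L1-HIT  vc=[]
5: 0x7e (blk 31, set 7) → MISS  vc=[]
6: 0x89 (blk 34, set 2) → MISS  vc=[]
7: 0x68 (blk 26, set 2) → MISS  vc=[34]
8: 0x82 (blk 32, set 0) → L1-HIT  vc=[34]
9: 0x20 (blk 8, set 0) → MISS  vc=[34, 32]
10: 0x43 (blk 16, set 0) → MISS  vc=[34, 32, 8]
11: 0x22 (blk 8, set 0) → VC-HIT  vc=[34, 32, 16]
12: 0x22 (blk 8, set 0) → L1-HIT  vc=[34, 32, 16]
13: 0x41 (blk 16, set 0) → VC-HIT  vc=[34, 32, 8]
14: 0x22 (blk 8, set 0) → VC-HIT  vc=[34, 32, 16]

VC = [34, 32, 16]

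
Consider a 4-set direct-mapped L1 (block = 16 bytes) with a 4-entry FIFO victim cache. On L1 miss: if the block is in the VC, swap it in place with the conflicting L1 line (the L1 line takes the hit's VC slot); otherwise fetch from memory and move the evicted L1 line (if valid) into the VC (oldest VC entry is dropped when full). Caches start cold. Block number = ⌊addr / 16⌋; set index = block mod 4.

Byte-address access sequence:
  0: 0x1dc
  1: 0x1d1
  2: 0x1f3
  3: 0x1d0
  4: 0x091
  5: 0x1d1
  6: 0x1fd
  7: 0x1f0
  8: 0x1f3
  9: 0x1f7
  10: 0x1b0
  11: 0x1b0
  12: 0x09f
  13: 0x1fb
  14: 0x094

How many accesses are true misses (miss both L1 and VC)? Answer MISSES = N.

#0 0x1dc→b29/s1 MISS; vc=[]
#1 0x1d1→b29/s1 L1-HIT; vc=[]
#2 0x1f3→b31/s3 MISS; vc=[]
#3 0x1d0→b29/s1 L1-HIT; vc=[]
#4 0x91→b9/s1 MISS; vc=[29]
#5 0x1d1→b29/s1 VC-HIT; vc=[9]
#6 0x1fd→b31/s3 L1-HIT; vc=[9]
#7 0x1f0→b31/s3 L1-HIT; vc=[9]
#8 0x1f3→b31/s3 L1-HIT; vc=[9]
#9 0x1f7→b31/s3 L1-HIT; vc=[9]
#10 0x1b0→b27/s3 MISS; vc=[9,31]
#11 0x1b0→b27/s3 L1-HIT; vc=[9,31]
#12 0x9f→b9/s1 VC-HIT; vc=[29,31]
#13 0x1fb→b31/s3 VC-HIT; vc=[29,27]
#14 0x94→b9/s1 L1-HIT; vc=[29,27]

MISSES = 4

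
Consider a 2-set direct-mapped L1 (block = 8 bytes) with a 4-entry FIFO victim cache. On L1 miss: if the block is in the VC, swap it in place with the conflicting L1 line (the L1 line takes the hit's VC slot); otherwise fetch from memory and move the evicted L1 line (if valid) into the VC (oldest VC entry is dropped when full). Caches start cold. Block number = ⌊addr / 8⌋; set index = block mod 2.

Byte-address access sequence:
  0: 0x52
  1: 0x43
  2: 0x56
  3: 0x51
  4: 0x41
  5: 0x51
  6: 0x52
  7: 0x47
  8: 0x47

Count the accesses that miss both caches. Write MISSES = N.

MISSES = 2

0: 0x52 (blk 10, set 0) → MISS  vc=[]
1: 0x43 (blk 8, set 0) → MISS  vc=[10]
2: 0x56 (blk 10, set 0) → VC-HIT  vc=[8]
3: 0x51 (blk 10, set 0) → L1-HIT  vc=[8]
4: 0x41 (blk 8, set 0) → VC-HIT  vc=[10]
5: 0x51 (blk 10, set 0) → VC-HIT  vc=[8]
6: 0x52 (blk 10, set 0) → L1-HIT  vc=[8]
7: 0x47 (blk 8, set 0) → VC-HIT  vc=[10]
8: 0x47 (blk 8, set 0) → L1-HIT  vc=[10]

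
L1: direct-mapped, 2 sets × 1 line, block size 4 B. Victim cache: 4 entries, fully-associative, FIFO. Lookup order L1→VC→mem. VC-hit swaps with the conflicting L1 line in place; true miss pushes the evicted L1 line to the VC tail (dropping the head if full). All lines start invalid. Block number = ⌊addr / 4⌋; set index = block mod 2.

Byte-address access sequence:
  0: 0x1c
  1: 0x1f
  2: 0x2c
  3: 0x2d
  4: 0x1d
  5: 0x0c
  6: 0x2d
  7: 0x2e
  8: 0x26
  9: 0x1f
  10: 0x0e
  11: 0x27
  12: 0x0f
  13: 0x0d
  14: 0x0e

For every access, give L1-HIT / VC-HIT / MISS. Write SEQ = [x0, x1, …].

SEQ = [MISS, L1-HIT, MISS, L1-HIT, VC-HIT, MISS, VC-HIT, L1-HIT, MISS, VC-HIT, VC-HIT, VC-HIT, VC-HIT, L1-HIT, L1-HIT]

#0 0x1c→b7/s1 MISS; vc=[]
#1 0x1f→b7/s1 L1-HIT; vc=[]
#2 0x2c→b11/s1 MISS; vc=[7]
#3 0x2d→b11/s1 L1-HIT; vc=[7]
#4 0x1d→b7/s1 VC-HIT; vc=[11]
#5 0xc→b3/s1 MISS; vc=[11,7]
#6 0x2d→b11/s1 VC-HIT; vc=[3,7]
#7 0x2e→b11/s1 L1-HIT; vc=[3,7]
#8 0x26→b9/s1 MISS; vc=[3,7,11]
#9 0x1f→b7/s1 VC-HIT; vc=[3,9,11]
#10 0xe→b3/s1 VC-HIT; vc=[7,9,11]
#11 0x27→b9/s1 VC-HIT; vc=[7,3,11]
#12 0xf→b3/s1 VC-HIT; vc=[7,9,11]
#13 0xd→b3/s1 L1-HIT; vc=[7,9,11]
#14 0xe→b3/s1 L1-HIT; vc=[7,9,11]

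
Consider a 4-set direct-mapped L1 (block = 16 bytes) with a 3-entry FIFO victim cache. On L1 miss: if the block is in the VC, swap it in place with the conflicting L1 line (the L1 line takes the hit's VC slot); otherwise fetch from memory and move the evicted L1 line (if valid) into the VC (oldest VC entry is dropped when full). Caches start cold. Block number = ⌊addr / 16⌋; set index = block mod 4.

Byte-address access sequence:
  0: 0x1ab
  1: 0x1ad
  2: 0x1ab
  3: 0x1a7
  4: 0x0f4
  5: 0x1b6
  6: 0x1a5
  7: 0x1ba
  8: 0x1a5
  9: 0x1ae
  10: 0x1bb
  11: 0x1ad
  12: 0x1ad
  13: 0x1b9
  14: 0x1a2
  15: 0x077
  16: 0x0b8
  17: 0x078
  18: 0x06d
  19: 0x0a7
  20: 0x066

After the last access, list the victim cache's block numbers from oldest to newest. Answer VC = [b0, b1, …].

#0 0x1ab→b26/s2 MISS; vc=[]
#1 0x1ad→b26/s2 L1-HIT; vc=[]
#2 0x1ab→b26/s2 L1-HIT; vc=[]
#3 0x1a7→b26/s2 L1-HIT; vc=[]
#4 0xf4→b15/s3 MISS; vc=[]
#5 0x1b6→b27/s3 MISS; vc=[15]
#6 0x1a5→b26/s2 L1-HIT; vc=[15]
#7 0x1ba→b27/s3 L1-HIT; vc=[15]
#8 0x1a5→b26/s2 L1-HIT; vc=[15]
#9 0x1ae→b26/s2 L1-HIT; vc=[15]
#10 0x1bb→b27/s3 L1-HIT; vc=[15]
#11 0x1ad→b26/s2 L1-HIT; vc=[15]
#12 0x1ad→b26/s2 L1-HIT; vc=[15]
#13 0x1b9→b27/s3 L1-HIT; vc=[15]
#14 0x1a2→b26/s2 L1-HIT; vc=[15]
#15 0x77→b7/s3 MISS; vc=[15,27]
#16 0xb8→b11/s3 MISS; vc=[15,27,7]
#17 0x78→b7/s3 VC-HIT; vc=[15,27,11]
#18 0x6d→b6/s2 MISS; vc=[27,11,26]
#19 0xa7→b10/s2 MISS; vc=[11,26,6]
#20 0x66→b6/s2 VC-HIT; vc=[11,26,10]

VC = [11, 26, 10]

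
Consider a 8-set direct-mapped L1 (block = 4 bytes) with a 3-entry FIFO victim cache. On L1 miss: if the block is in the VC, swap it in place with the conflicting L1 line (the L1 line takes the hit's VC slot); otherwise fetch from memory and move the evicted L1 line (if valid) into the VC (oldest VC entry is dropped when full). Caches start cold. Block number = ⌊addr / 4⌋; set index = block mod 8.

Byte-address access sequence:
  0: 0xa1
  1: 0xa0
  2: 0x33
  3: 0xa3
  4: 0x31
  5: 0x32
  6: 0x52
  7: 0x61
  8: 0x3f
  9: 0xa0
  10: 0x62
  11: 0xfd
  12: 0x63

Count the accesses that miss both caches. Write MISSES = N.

MISSES = 6

0: 0xa1 (blk 40, set 0) → MISS  vc=[]
1: 0xa0 (blk 40, set 0) → L1-HIT  vc=[]
2: 0x33 (blk 12, set 4) → MISS  vc=[]
3: 0xa3 (blk 40, set 0) → L1-HIT  vc=[]
4: 0x31 (blk 12, set 4) → L1-HIT  vc=[]
5: 0x32 (blk 12, set 4) → L1-HIT  vc=[]
6: 0x52 (blk 20, set 4) → MISS  vc=[12]
7: 0x61 (blk 24, set 0) → MISS  vc=[12, 40]
8: 0x3f (blk 15, set 7) → MISS  vc=[12, 40]
9: 0xa0 (blk 40, set 0) → VC-HIT  vc=[12, 24]
10: 0x62 (blk 24, set 0) → VC-HIT  vc=[12, 40]
11: 0xfd (blk 63, set 7) → MISS  vc=[12, 40, 15]
12: 0x63 (blk 24, set 0) → L1-HIT  vc=[12, 40, 15]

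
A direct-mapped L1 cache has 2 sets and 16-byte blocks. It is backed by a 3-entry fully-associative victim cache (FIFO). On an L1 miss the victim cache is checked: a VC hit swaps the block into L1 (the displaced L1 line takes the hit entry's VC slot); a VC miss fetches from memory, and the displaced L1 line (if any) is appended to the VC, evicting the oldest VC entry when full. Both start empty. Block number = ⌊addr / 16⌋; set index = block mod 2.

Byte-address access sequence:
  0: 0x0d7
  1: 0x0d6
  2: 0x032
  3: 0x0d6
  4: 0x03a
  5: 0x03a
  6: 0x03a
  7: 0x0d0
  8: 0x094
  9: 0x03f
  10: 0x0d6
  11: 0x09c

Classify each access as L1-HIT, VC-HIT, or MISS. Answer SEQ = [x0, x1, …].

SEQ = [MISS, L1-HIT, MISS, VC-HIT, VC-HIT, L1-HIT, L1-HIT, VC-HIT, MISS, VC-HIT, VC-HIT, VC-HIT]

  [0] addr=0xd7 blk=13 s=1: MISS | VC []
  [1] addr=0xd6 blk=13 s=1: L1-HIT | VC []
  [2] addr=0x32 blk=3 s=1: MISS | VC [13]
  [3] addr=0xd6 blk=13 s=1: VC-HIT | VC [3]
  [4] addr=0x3a blk=3 s=1: VC-HIT | VC [13]
  [5] addr=0x3a blk=3 s=1: L1-HIT | VC [13]
  [6] addr=0x3a blk=3 s=1: L1-HIT | VC [13]
  [7] addr=0xd0 blk=13 s=1: VC-HIT | VC [3]
  [8] addr=0x94 blk=9 s=1: MISS | VC [3, 13]
  [9] addr=0x3f blk=3 s=1: VC-HIT | VC [9, 13]
  [10] addr=0xd6 blk=13 s=1: VC-HIT | VC [9, 3]
  [11] addr=0x9c blk=9 s=1: VC-HIT | VC [13, 3]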